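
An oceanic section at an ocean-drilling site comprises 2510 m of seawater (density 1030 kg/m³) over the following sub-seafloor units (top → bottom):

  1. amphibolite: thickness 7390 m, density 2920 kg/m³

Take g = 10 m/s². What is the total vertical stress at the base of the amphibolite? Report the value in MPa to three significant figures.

242 MPa

seawater: 1030 kg/m³ × 10 m/s² × 2510 m = 2.585×10^7 Pa = 25.85 MPa
amphibolite: 2920 kg/m³ × 10 m/s² × 7390 m = 2.158×10^8 Pa = 215.8 MPa
Total = 25.85 + 215.8 = 241.64 MPa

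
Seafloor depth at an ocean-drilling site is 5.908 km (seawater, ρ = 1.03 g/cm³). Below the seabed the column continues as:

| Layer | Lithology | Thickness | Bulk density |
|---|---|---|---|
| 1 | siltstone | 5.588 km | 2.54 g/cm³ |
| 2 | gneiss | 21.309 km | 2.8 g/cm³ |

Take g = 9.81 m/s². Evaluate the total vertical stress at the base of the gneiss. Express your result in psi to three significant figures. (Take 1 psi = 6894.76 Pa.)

114000 psi

seawater: 1030 kg/m³ × 9.81 m/s² × 5908 m = 5.970×10^7 Pa = 8658 psi
siltstone: 2540 kg/m³ × 9.81 m/s² × 5588 m = 1.392×10^8 Pa = 20195 psi
gneiss: 2800 kg/m³ × 9.81 m/s² × 21309 m = 5.853×10^8 Pa = 84893 psi
Total = 8658 + 20195 + 84893 = 1.1375×10^5 psi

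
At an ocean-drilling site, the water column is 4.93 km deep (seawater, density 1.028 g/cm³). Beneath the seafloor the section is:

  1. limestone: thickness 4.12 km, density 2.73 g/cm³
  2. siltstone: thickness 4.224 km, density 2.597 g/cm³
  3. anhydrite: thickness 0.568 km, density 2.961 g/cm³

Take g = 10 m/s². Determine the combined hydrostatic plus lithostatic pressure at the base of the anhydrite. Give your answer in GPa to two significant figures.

seawater: 1028 kg/m³ × 10 m/s² × 4930 m = 5.068×10^7 Pa = 0.05068 GPa
limestone: 2730 kg/m³ × 10 m/s² × 4120 m = 1.125×10^8 Pa = 0.1125 GPa
siltstone: 2597 kg/m³ × 10 m/s² × 4224 m = 1.097×10^8 Pa = 0.1097 GPa
anhydrite: 2961 kg/m³ × 10 m/s² × 568 m = 1.682×10^7 Pa = 0.01682 GPa
Total = 0.05068 + 0.1125 + 0.1097 + 0.01682 = 0.28967 GPa

0.29 GPa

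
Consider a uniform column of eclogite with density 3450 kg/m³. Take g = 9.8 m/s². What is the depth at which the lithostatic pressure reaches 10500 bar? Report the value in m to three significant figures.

h = P/(ρg) = 10500 bar / (3450 kg/m³ × 9.8 m/s²) = 1.050×10^9 Pa / 33810 Pa/m = 31056 m

31100 m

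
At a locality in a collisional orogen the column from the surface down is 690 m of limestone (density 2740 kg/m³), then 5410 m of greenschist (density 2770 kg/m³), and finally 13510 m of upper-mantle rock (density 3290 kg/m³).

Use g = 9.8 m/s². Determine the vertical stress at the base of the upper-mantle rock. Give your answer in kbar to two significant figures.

limestone: 2740 kg/m³ × 9.8 m/s² × 690 m = 1.853×10^7 Pa = 0.1853 kbar
greenschist: 2770 kg/m³ × 9.8 m/s² × 5410 m = 1.469×10^8 Pa = 1.469 kbar
upper-mantle rock: 3290 kg/m³ × 9.8 m/s² × 13510 m = 4.356×10^8 Pa = 4.356 kbar
Total = 0.1853 + 1.469 + 4.356 = 6.0098 kbar

6.0 kbar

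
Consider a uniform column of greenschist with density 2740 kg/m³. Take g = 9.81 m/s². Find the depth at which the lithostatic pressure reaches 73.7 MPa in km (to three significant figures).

h = P/(ρg) = 73.7 MPa / (2740 kg/m³ × 9.81 m/s²) = 7.370×10^7 Pa / 26879 Pa/m = 2741.9 m
= 2.7419 km

2.74 km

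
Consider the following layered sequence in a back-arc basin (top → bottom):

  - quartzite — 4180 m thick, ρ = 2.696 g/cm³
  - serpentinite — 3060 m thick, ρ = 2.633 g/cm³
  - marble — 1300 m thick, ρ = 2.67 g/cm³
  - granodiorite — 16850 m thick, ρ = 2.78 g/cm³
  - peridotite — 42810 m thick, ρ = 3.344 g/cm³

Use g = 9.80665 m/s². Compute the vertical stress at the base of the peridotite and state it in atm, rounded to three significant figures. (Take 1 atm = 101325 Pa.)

20600 atm

quartzite: 2696 kg/m³ × 9.80665 m/s² × 4180 m = 1.105×10^8 Pa = 1091 atm
serpentinite: 2633 kg/m³ × 9.80665 m/s² × 3060 m = 7.901×10^7 Pa = 779.8 atm
marble: 2670 kg/m³ × 9.80665 m/s² × 1300 m = 3.404×10^7 Pa = 335.9 atm
granodiorite: 2780 kg/m³ × 9.80665 m/s² × 16850 m = 4.594×10^8 Pa = 4534 atm
peridotite: 3344 kg/m³ × 9.80665 m/s² × 42810 m = 1.404×10^9 Pa = 13855 atm
Total = 1091 + 779.8 + 335.9 + 4534 + 13855 = 20595 atm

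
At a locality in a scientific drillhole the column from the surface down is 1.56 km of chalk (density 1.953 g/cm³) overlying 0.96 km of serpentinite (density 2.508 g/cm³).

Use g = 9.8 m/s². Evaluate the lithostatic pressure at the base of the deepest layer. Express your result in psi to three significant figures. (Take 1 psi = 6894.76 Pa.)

7750 psi

chalk: 1953 kg/m³ × 9.8 m/s² × 1560 m = 2.986×10^7 Pa = 4330 psi
serpentinite: 2508 kg/m³ × 9.8 m/s² × 960 m = 2.360×10^7 Pa = 3422 psi
Total = 4330 + 3422 = 7752.7 psi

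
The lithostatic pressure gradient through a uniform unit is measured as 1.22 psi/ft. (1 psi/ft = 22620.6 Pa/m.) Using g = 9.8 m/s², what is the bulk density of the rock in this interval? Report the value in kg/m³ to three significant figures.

ρ = (dP/dz)/g = 1.22 psi/ft / 9.8 m/s² = 27597 Pa/m / 9.8 m/s² = 2816.0 kg/m³

2820 kg/m³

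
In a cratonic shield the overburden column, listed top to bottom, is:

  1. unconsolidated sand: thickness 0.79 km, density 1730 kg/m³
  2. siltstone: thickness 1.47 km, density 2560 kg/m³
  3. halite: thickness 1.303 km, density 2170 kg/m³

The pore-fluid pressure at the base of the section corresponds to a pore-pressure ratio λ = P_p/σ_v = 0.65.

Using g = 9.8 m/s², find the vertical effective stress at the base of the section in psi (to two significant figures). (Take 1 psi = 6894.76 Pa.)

Overburden (lithostatic) stress σ_v:
unconsolidated sand: 1730 kg/m³ × 9.8 m/s² × 790 m = 1.339×10^7 Pa = 13.39 MPa
siltstone: 2560 kg/m³ × 9.8 m/s² × 1470 m = 3.688×10^7 Pa = 36.88 MPa
halite: 2170 kg/m³ × 9.8 m/s² × 1303 m = 2.771×10^7 Pa = 27.71 MPa
Total = 13.39 + 36.88 + 27.71 = 77.983 MPa
Pore pressure P_p = λ·σ_v = 0.65 × 77.98 MPa = 50.69 MPa
Effective stress σ' = σ_v − P_p = 77.98 − 50.69 = 27.294 MPa = 3958.6 psi

4000 psi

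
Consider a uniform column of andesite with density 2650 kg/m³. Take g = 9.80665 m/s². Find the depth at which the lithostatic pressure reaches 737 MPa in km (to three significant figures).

28.4 km

h = P/(ρg) = 737 MPa / (2650 kg/m³ × 9.80665 m/s²) = 7.370×10^8 Pa / 25988 Pa/m = 28360 m
= 28.360 km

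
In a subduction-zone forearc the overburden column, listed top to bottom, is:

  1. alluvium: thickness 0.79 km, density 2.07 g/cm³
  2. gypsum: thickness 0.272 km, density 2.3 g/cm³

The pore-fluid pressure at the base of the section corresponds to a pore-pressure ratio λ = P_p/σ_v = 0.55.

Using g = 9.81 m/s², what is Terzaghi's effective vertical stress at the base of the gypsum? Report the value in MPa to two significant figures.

Overburden (lithostatic) stress σ_v:
alluvium: 2070 kg/m³ × 9.81 m/s² × 790 m = 1.604×10^7 Pa = 16.04 MPa
gypsum: 2300 kg/m³ × 9.81 m/s² × 272 m = 6.137×10^6 Pa = 6.137 MPa
Total = 16.04 + 6.137 = 22.179 MPa
Pore pressure P_p = λ·σ_v = 0.55 × 22.18 MPa = 12.20 MPa
Effective stress σ' = σ_v − P_p = 22.18 − 12.20 = 9.9807 MPa

10 MPa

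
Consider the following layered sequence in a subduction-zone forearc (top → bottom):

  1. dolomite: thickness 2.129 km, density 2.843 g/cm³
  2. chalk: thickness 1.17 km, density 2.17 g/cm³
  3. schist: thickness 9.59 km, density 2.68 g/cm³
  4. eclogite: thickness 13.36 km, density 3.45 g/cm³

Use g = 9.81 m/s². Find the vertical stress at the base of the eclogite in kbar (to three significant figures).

7.89 kbar

dolomite: 2843 kg/m³ × 9.81 m/s² × 2129 m = 5.938×10^7 Pa = 0.5938 kbar
chalk: 2170 kg/m³ × 9.81 m/s² × 1170 m = 2.491×10^7 Pa = 0.2491 kbar
schist: 2680 kg/m³ × 9.81 m/s² × 9590 m = 2.521×10^8 Pa = 2.521 kbar
eclogite: 3450 kg/m³ × 9.81 m/s² × 13360 m = 4.522×10^8 Pa = 4.522 kbar
Total = 0.5938 + 0.2491 + 2.521 + 4.522 = 7.8858 kbar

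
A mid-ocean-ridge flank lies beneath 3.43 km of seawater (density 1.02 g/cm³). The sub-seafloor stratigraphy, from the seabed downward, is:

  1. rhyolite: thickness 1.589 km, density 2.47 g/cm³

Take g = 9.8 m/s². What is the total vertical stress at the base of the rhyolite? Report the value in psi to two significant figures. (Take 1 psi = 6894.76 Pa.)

seawater: 1020 kg/m³ × 9.8 m/s² × 3430 m = 3.429×10^7 Pa = 4973 psi
rhyolite: 2470 kg/m³ × 9.8 m/s² × 1589 m = 3.846×10^7 Pa = 5579 psi
Total = 4973 + 5579 = 10551 psi

11000 psi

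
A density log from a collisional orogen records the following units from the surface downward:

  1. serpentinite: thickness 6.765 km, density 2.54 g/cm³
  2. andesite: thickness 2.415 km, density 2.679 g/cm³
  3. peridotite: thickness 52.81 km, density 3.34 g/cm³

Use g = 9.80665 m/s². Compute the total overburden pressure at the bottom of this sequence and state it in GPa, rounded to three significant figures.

1.96 GPa

serpentinite: 2540 kg/m³ × 9.80665 m/s² × 6765 m = 1.685×10^8 Pa = 0.1685 GPa
andesite: 2679 kg/m³ × 9.80665 m/s² × 2415 m = 6.345×10^7 Pa = 0.06345 GPa
peridotite: 3340 kg/m³ × 9.80665 m/s² × 52810 m = 1.730×10^9 Pa = 1.730 GPa
Total = 0.1685 + 0.06345 + 1.730 = 1.9617 GPa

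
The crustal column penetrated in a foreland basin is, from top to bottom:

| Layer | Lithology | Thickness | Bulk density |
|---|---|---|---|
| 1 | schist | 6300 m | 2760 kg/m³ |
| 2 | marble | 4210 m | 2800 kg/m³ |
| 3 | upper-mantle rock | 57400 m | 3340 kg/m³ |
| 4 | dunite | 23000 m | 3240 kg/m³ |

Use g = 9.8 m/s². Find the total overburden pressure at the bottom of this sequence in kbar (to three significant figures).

schist: 2760 kg/m³ × 9.8 m/s² × 6300 m = 1.704×10^8 Pa = 1.704 kbar
marble: 2800 kg/m³ × 9.8 m/s² × 4210 m = 1.155×10^8 Pa = 1.155 kbar
upper-mantle rock: 3340 kg/m³ × 9.8 m/s² × 57400 m = 1.879×10^9 Pa = 18.79 kbar
dunite: 3240 kg/m³ × 9.8 m/s² × 23000 m = 7.303×10^8 Pa = 7.303 kbar
Total = 1.704 + 1.155 + 18.79 + 7.303 = 28.950 kbar

29.0 kbar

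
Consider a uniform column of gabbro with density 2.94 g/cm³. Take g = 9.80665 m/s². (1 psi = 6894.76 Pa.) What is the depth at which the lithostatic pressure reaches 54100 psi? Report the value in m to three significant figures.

h = P/(ρg) = 54100 psi / (2940 kg/m³ × 9.80665 m/s²) = 3.730×10^8 Pa / 28832 Pa/m = 12937 m

12900 m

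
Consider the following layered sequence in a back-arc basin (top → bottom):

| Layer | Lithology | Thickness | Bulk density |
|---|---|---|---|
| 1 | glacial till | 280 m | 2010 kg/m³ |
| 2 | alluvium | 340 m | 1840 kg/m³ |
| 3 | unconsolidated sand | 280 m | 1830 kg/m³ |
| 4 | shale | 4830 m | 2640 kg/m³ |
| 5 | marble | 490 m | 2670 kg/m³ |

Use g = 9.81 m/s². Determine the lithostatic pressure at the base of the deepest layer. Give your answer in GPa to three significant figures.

0.155 GPa

glacial till: 2010 kg/m³ × 9.81 m/s² × 280 m = 5.521×10^6 Pa = 5.521×10^-3 GPa
alluvium: 1840 kg/m³ × 9.81 m/s² × 340 m = 6.137×10^6 Pa = 6.137×10^-3 GPa
unconsolidated sand: 1830 kg/m³ × 9.81 m/s² × 280 m = 5.027×10^6 Pa = 5.027×10^-3 GPa
shale: 2640 kg/m³ × 9.81 m/s² × 4830 m = 1.251×10^8 Pa = 0.1251 GPa
marble: 2670 kg/m³ × 9.81 m/s² × 490 m = 1.283×10^7 Pa = 0.01283 GPa
Total = 5.521×10^-3 + 6.137×10^-3 + 5.027×10^-3 + 0.1251 + 0.01283 = 0.15461 GPa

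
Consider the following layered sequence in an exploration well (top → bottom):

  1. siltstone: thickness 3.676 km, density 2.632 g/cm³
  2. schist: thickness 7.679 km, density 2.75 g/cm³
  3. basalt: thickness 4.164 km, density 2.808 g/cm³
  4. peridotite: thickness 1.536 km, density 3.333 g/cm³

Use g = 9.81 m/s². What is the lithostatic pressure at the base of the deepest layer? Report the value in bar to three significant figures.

siltstone: 2632 kg/m³ × 9.81 m/s² × 3676 m = 9.491×10^7 Pa = 949.1 bar
schist: 2750 kg/m³ × 9.81 m/s² × 7679 m = 2.072×10^8 Pa = 2072 bar
basalt: 2808 kg/m³ × 9.81 m/s² × 4164 m = 1.147×10^8 Pa = 1147 bar
peridotite: 3333 kg/m³ × 9.81 m/s² × 1536 m = 5.022×10^7 Pa = 502.2 bar
Total = 949.1 + 2072 + 1147 + 502.2 = 4670.0 bar

4670 bar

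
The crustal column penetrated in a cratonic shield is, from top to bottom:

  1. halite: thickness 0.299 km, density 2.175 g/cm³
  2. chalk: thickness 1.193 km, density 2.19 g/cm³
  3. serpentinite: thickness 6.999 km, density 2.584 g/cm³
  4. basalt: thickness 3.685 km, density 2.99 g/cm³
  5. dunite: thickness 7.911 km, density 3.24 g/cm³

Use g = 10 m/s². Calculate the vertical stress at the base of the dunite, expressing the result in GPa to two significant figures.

0.58 GPa

halite: 2175 kg/m³ × 10 m/s² × 299 m = 6.503×10^6 Pa = 6.503×10^-3 GPa
chalk: 2190 kg/m³ × 10 m/s² × 1193 m = 2.613×10^7 Pa = 0.02613 GPa
serpentinite: 2584 kg/m³ × 10 m/s² × 6999 m = 1.809×10^8 Pa = 0.1809 GPa
basalt: 2990 kg/m³ × 10 m/s² × 3685 m = 1.102×10^8 Pa = 0.1102 GPa
dunite: 3240 kg/m³ × 10 m/s² × 7911 m = 2.563×10^8 Pa = 0.2563 GPa
Total = 6.503×10^-3 + 0.02613 + 0.1809 + 0.1102 + 0.2563 = 0.57998 GPa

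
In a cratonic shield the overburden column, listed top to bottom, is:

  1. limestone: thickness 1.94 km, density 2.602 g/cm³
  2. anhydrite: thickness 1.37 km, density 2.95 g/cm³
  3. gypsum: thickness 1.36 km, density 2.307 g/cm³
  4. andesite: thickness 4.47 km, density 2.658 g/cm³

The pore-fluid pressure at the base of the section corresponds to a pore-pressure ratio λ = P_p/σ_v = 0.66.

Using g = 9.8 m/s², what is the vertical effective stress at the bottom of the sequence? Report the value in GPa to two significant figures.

0.080 GPa

Overburden (lithostatic) stress σ_v:
limestone: 2602 kg/m³ × 9.8 m/s² × 1940 m = 4.947×10^7 Pa = 49.47 MPa
anhydrite: 2950 kg/m³ × 9.8 m/s² × 1370 m = 3.961×10^7 Pa = 39.61 MPa
gypsum: 2307 kg/m³ × 9.8 m/s² × 1360 m = 3.075×10^7 Pa = 30.75 MPa
andesite: 2658 kg/m³ × 9.8 m/s² × 4470 m = 1.164×10^8 Pa = 116.4 MPa
Total = 49.47 + 39.61 + 30.75 + 116.4 = 236.26 MPa
Pore pressure P_p = λ·σ_v = 0.66 × 236.3 MPa = 155.9 MPa
Effective stress σ' = σ_v − P_p = 236.3 − 155.9 = 80.328 MPa = 0.080328 GPa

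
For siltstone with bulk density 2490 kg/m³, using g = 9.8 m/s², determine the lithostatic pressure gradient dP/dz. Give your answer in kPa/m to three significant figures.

dP/dz = ρg = 2490 kg/m³ × 9.8 m/s² = 24402 Pa/m
= 24402 Pa/m × (1 kPa/m / 1000.0 Pa/m) = 24.402 kPa/m

24.4 kPa/m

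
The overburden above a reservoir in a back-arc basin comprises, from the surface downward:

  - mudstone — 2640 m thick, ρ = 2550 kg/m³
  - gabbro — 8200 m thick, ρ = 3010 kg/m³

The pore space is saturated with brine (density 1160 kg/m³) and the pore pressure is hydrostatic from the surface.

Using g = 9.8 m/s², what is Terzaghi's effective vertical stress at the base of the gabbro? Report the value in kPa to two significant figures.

180000 kPa

Overburden (lithostatic) stress σ_v:
mudstone: 2550 kg/m³ × 9.8 m/s² × 2640 m = 6.597×10^7 Pa = 65.97 MPa
gabbro: 3010 kg/m³ × 9.8 m/s² × 8200 m = 2.419×10^8 Pa = 241.9 MPa
Total = 65.97 + 241.9 = 307.86 MPa
Pore pressure P_p = 1160 kg/m³ × 9.8 m/s² × 10840 m = 1.232×10^8 Pa = 123.2 MPa
Effective stress σ' = σ_v − P_p = 307.9 − 123.2 = 184.63 MPa = 1.8463×10^5 kPa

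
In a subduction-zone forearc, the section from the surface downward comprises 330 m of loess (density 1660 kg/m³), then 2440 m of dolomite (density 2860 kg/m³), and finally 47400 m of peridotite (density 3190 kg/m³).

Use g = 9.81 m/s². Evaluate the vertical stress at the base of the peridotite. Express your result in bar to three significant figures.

loess: 1660 kg/m³ × 9.81 m/s² × 330 m = 5.374×10^6 Pa = 53.74 bar
dolomite: 2860 kg/m³ × 9.81 m/s² × 2440 m = 6.846×10^7 Pa = 684.6 bar
peridotite: 3190 kg/m³ × 9.81 m/s² × 47400 m = 1.483×10^9 Pa = 14833 bar
Total = 53.74 + 684.6 + 14833 = 15572 bar

15600 bar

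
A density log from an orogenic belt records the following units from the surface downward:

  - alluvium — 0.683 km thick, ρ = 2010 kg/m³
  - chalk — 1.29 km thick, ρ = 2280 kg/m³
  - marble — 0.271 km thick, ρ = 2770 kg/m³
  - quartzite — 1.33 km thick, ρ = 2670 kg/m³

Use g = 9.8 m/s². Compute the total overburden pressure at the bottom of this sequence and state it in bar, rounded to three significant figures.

alluvium: 2010 kg/m³ × 9.8 m/s² × 683 m = 1.345×10^7 Pa = 134.5 bar
chalk: 2280 kg/m³ × 9.8 m/s² × 1290 m = 2.882×10^7 Pa = 288.2 bar
marble: 2770 kg/m³ × 9.8 m/s² × 271 m = 7.357×10^6 Pa = 73.57 bar
quartzite: 2670 kg/m³ × 9.8 m/s² × 1330 m = 3.480×10^7 Pa = 348.0 bar
Total = 134.5 + 288.2 + 73.57 + 348.0 = 844.35 bar

844 bar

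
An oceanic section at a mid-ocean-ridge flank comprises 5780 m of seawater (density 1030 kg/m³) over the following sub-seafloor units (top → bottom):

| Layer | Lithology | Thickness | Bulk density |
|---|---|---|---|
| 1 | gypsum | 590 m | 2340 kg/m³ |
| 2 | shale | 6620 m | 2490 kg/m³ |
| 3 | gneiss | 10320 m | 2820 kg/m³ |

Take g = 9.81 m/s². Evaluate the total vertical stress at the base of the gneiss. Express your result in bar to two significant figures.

5200 bar

seawater: 1030 kg/m³ × 9.81 m/s² × 5780 m = 5.840×10^7 Pa = 584.0 bar
gypsum: 2340 kg/m³ × 9.81 m/s² × 590 m = 1.354×10^7 Pa = 135.4 bar
shale: 2490 kg/m³ × 9.81 m/s² × 6620 m = 1.617×10^8 Pa = 1617 bar
gneiss: 2820 kg/m³ × 9.81 m/s² × 10320 m = 2.855×10^8 Pa = 2855 bar
Total = 584.0 + 135.4 + 1617 + 2855 = 5191.5 bar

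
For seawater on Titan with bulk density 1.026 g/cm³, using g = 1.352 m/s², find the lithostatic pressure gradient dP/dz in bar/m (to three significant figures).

dP/dz = ρg = 1026 kg/m³ × 1.352 m/s² = 1387.2 Pa/m
= 1387.2 Pa/m × (1 bar/m / 1.0000×10^5 Pa/m) = 0.013872 bar/m

0.0139 bar/m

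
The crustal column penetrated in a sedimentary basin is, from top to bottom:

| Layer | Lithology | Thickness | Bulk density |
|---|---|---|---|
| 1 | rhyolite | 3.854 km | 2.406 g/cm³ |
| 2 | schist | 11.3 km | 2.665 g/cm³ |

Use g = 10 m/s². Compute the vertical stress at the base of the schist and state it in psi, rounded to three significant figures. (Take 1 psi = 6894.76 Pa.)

57100 psi

rhyolite: 2406 kg/m³ × 10 m/s² × 3854 m = 9.273×10^7 Pa = 13449 psi
schist: 2665 kg/m³ × 10 m/s² × 11300 m = 3.011×10^8 Pa = 43677 psi
Total = 13449 + 43677 = 57126 psi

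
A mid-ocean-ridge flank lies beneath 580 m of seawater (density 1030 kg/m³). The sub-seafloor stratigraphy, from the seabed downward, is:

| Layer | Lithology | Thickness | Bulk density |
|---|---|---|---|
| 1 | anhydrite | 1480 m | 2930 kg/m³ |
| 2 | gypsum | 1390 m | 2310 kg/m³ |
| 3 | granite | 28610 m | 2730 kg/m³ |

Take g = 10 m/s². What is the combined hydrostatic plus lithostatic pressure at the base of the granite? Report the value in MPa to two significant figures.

seawater: 1030 kg/m³ × 10 m/s² × 580 m = 5.974×10^6 Pa = 5.974 MPa
anhydrite: 2930 kg/m³ × 10 m/s² × 1480 m = 4.336×10^7 Pa = 43.36 MPa
gypsum: 2310 kg/m³ × 10 m/s² × 1390 m = 3.211×10^7 Pa = 32.11 MPa
granite: 2730 kg/m³ × 10 m/s² × 28610 m = 7.811×10^8 Pa = 781.1 MPa
Total = 5.974 + 43.36 + 32.11 + 781.1 = 862.50 MPa

860 MPa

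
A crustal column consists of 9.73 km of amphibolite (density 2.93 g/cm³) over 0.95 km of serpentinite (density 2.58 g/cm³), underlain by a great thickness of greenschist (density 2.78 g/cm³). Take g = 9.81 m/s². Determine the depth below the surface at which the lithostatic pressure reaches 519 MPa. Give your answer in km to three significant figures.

18.6 km

Pressure at base of upper layers: 2930×9.81×9730 + 2580×9.81×950 = 3.037×10^8 Pa = 303.7 MPa
Remaining pressure to be supplied by greenschist: 5.190×10^8 − 3.037×10^8 = 2.153×10^8 Pa
Additional depth in greenschist = 2.153×10^8 Pa / (2780 kg/m³ × 9.81 m/s²) = 7894.0 m
Total depth = 10680 m + 7894.0 m = 18574 m
= 18.574 km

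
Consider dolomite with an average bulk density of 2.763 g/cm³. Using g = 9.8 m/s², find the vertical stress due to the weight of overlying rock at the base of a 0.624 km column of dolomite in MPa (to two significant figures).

dolomite: 2763 kg/m³ × 9.8 m/s² × 624 m = 1.690×10^7 Pa = 16.90 MPa

17 MPa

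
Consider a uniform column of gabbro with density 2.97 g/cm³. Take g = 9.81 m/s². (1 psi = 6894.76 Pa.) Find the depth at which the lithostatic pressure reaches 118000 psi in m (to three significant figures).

h = P/(ρg) = 118000 psi / (2970 kg/m³ × 9.81 m/s²) = 8.136×10^8 Pa / 29136 Pa/m = 27924 m

27900 m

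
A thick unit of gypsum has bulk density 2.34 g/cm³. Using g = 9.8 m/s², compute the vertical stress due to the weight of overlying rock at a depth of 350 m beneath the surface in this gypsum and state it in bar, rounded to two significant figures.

gypsum: 2340 kg/m³ × 9.8 m/s² × 350 m = 8.026×10^6 Pa = 80.26 bar

80 bar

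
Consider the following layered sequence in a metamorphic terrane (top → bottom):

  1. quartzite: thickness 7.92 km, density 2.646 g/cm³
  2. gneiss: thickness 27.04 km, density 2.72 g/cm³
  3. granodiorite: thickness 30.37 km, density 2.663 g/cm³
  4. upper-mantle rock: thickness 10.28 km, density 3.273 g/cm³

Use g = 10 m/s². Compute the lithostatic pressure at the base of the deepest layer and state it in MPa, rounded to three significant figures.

2090 MPa

quartzite: 2646 kg/m³ × 10 m/s² × 7920 m = 2.096×10^8 Pa = 209.6 MPa
gneiss: 2720 kg/m³ × 10 m/s² × 27040 m = 7.355×10^8 Pa = 735.5 MPa
granodiorite: 2663 kg/m³ × 10 m/s² × 30370 m = 8.088×10^8 Pa = 808.8 MPa
upper-mantle rock: 3273 kg/m³ × 10 m/s² × 10280 m = 3.365×10^8 Pa = 336.5 MPa
Total = 209.6 + 735.5 + 808.8 + 336.5 = 2090.3 MPa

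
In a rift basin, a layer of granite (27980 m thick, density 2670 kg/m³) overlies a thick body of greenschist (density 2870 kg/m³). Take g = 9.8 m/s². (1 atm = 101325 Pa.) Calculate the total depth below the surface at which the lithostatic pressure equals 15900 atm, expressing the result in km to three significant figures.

59.2 km

Pressure at base of upper layers: 2670×9.8×27980 = 7.321×10^8 Pa = 7226 atm
Remaining pressure to be supplied by greenschist: 1.611×10^9 − 7.321×10^8 = 8.789×10^8 Pa
Additional depth in greenschist = 8.789×10^8 Pa / (2870 kg/m³ × 9.8 m/s²) = 31250 m
Total depth = 27980 m + 31250 m = 59230 m
= 59.230 km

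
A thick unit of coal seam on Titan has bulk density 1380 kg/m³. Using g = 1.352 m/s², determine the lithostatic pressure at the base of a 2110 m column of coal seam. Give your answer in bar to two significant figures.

coal seam: 1380 kg/m³ × 1.352 m/s² × 2110 m = 3.937×10^6 Pa = 39.37 bar

39 bar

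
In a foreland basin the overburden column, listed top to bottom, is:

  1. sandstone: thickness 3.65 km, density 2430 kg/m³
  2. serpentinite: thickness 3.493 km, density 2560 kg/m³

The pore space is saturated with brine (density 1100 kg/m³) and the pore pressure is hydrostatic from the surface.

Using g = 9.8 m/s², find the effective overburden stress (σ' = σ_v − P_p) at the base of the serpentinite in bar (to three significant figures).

Overburden (lithostatic) stress σ_v:
sandstone: 2430 kg/m³ × 9.8 m/s² × 3650 m = 8.692×10^7 Pa = 86.92 MPa
serpentinite: 2560 kg/m³ × 9.8 m/s² × 3493 m = 8.763×10^7 Pa = 87.63 MPa
Total = 86.92 + 87.63 = 174.55 MPa
Pore pressure P_p = 1100 kg/m³ × 9.8 m/s² × 7143 m = 7.700×10^7 Pa = 77.00 MPa
Effective stress σ' = σ_v − P_p = 174.6 − 77.00 = 97.552 MPa = 975.52 bar

976 bar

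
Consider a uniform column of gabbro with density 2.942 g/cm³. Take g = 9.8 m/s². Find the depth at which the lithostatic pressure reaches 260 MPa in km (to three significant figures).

h = P/(ρg) = 260 MPa / (2942 kg/m³ × 9.8 m/s²) = 2.600×10^8 Pa / 28832 Pa/m = 9017.9 m
= 9.0179 km

9.02 km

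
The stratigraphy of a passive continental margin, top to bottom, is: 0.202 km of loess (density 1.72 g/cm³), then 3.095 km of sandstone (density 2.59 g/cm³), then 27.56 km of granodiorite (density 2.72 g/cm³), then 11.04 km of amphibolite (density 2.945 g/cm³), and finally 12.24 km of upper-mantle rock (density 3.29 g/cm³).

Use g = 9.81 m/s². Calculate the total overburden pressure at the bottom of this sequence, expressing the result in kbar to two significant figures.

loess: 1720 kg/m³ × 9.81 m/s² × 202 m = 3.408×10^6 Pa = 0.03408 kbar
sandstone: 2590 kg/m³ × 9.81 m/s² × 3095 m = 7.864×10^7 Pa = 0.7864 kbar
granodiorite: 2720 kg/m³ × 9.81 m/s² × 27560 m = 7.354×10^8 Pa = 7.354 kbar
amphibolite: 2945 kg/m³ × 9.81 m/s² × 11040 m = 3.190×10^8 Pa = 3.190 kbar
upper-mantle rock: 3290 kg/m³ × 9.81 m/s² × 12240 m = 3.950×10^8 Pa = 3.950 kbar
Total = 0.03408 + 0.7864 + 7.354 + 3.190 + 3.950 = 15.314 kbar

15 kbar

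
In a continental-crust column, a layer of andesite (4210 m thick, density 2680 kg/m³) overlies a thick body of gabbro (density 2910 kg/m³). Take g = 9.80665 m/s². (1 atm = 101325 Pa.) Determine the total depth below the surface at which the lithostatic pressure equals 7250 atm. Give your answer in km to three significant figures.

26.1 km

Pressure at base of upper layers: 2680×9.80665×4210 = 1.106×10^8 Pa = 1092 atm
Remaining pressure to be supplied by gabbro: 7.346×10^8 − 1.106×10^8 = 6.240×10^8 Pa
Additional depth in gabbro = 6.240×10^8 Pa / (2910 kg/m³ × 9.80665 m/s²) = 21865 m
Total depth = 4210 m + 21865 m = 26075 m
= 26.075 km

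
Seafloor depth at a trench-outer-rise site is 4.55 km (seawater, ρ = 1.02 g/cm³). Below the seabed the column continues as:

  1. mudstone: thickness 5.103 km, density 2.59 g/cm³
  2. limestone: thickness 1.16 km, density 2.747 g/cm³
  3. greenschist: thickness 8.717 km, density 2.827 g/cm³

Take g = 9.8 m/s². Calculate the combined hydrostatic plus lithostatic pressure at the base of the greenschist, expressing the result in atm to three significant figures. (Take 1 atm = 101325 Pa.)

4420 atm

seawater: 1020 kg/m³ × 9.8 m/s² × 4550 m = 4.548×10^7 Pa = 448.9 atm
mudstone: 2590 kg/m³ × 9.8 m/s² × 5103 m = 1.295×10^8 Pa = 1278 atm
limestone: 2747 kg/m³ × 9.8 m/s² × 1160 m = 3.123×10^7 Pa = 308.2 atm
greenschist: 2827 kg/m³ × 9.8 m/s² × 8717 m = 2.415×10^8 Pa = 2383 atm
Total = 448.9 + 1278 + 308.2 + 2383 = 4418.8 atm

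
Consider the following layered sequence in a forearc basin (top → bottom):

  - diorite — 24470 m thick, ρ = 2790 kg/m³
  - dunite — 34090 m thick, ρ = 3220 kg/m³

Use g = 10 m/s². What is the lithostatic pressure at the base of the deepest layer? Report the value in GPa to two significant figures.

diorite: 2790 kg/m³ × 10 m/s² × 24470 m = 6.827×10^8 Pa = 0.6827 GPa
dunite: 3220 kg/m³ × 10 m/s² × 34090 m = 1.098×10^9 Pa = 1.098 GPa
Total = 0.6827 + 1.098 = 1.7804 GPa

1.8 GPa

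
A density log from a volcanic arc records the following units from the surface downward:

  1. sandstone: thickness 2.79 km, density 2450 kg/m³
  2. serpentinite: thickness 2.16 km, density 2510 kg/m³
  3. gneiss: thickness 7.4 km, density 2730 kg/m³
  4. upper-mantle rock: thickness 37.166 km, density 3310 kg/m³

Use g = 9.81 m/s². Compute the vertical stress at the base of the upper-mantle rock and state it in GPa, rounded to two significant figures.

1.5 GPa

sandstone: 2450 kg/m³ × 9.81 m/s² × 2790 m = 6.706×10^7 Pa = 0.06706 GPa
serpentinite: 2510 kg/m³ × 9.81 m/s² × 2160 m = 5.319×10^7 Pa = 0.05319 GPa
gneiss: 2730 kg/m³ × 9.81 m/s² × 7400 m = 1.982×10^8 Pa = 0.1982 GPa
upper-mantle rock: 3310 kg/m³ × 9.81 m/s² × 37166 m = 1.207×10^9 Pa = 1.207 GPa
Total = 0.06706 + 0.05319 + 0.1982 + 1.207 = 1.5252 GPa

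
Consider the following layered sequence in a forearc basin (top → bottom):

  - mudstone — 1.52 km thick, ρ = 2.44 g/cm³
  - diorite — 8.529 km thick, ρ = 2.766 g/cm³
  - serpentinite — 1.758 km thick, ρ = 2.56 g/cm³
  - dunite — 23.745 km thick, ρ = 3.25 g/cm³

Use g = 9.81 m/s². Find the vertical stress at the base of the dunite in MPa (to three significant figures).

1070 MPa

mudstone: 2440 kg/m³ × 9.81 m/s² × 1520 m = 3.638×10^7 Pa = 36.38 MPa
diorite: 2766 kg/m³ × 9.81 m/s² × 8529 m = 2.314×10^8 Pa = 231.4 MPa
serpentinite: 2560 kg/m³ × 9.81 m/s² × 1758 m = 4.415×10^7 Pa = 44.15 MPa
dunite: 3250 kg/m³ × 9.81 m/s² × 23745 m = 7.570×10^8 Pa = 757.0 MPa
Total = 36.38 + 231.4 + 44.15 + 757.0 = 1069.0 MPa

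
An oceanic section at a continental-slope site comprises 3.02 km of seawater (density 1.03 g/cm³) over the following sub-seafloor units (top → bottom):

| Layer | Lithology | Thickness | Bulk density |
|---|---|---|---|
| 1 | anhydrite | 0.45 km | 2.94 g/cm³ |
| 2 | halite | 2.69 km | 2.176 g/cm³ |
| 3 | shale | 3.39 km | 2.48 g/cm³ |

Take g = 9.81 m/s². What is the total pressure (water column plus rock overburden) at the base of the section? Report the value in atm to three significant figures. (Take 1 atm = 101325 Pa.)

1810 atm

seawater: 1030 kg/m³ × 9.81 m/s² × 3020 m = 3.051×10^7 Pa = 301.2 atm
anhydrite: 2940 kg/m³ × 9.81 m/s² × 450 m = 1.298×10^7 Pa = 128.1 atm
halite: 2176 kg/m³ × 9.81 m/s² × 2690 m = 5.742×10^7 Pa = 566.7 atm
shale: 2480 kg/m³ × 9.81 m/s² × 3390 m = 8.247×10^7 Pa = 814.0 atm
Total = 301.2 + 128.1 + 566.7 + 814.0 = 1809.9 atm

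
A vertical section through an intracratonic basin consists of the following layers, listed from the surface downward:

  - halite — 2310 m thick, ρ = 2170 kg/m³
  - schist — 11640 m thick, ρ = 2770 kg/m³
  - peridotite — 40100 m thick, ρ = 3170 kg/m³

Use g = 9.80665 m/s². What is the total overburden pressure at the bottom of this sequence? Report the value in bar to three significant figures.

16100 bar

halite: 2170 kg/m³ × 9.80665 m/s² × 2310 m = 4.916×10^7 Pa = 491.6 bar
schist: 2770 kg/m³ × 9.80665 m/s² × 11640 m = 3.162×10^8 Pa = 3162 bar
peridotite: 3170 kg/m³ × 9.80665 m/s² × 40100 m = 1.247×10^9 Pa = 12466 bar
Total = 491.6 + 3162 + 12466 = 16119 bar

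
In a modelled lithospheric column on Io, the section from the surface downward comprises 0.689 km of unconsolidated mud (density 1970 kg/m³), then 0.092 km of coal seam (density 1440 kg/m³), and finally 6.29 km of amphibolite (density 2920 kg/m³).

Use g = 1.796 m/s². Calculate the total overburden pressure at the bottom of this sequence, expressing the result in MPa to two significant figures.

36 MPa

unconsolidated mud: 1970 kg/m³ × 1.796 m/s² × 689 m = 2.438×10^6 Pa = 2.438 MPa
coal seam: 1440 kg/m³ × 1.796 m/s² × 92 m = 2.379×10^5 Pa = 0.2379 MPa
amphibolite: 2920 kg/m³ × 1.796 m/s² × 6290 m = 3.299×10^7 Pa = 32.99 MPa
Total = 2.438 + 0.2379 + 32.99 = 35.662 MPa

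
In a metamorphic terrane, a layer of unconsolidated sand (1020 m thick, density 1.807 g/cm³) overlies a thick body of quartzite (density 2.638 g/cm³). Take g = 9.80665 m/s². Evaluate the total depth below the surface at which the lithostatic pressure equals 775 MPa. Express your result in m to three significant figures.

30300 m

Pressure at base of upper layers: 1807×9.80665×1020 = 1.808×10^7 Pa = 18.08 MPa
Remaining pressure to be supplied by quartzite: 7.750×10^8 − 1.808×10^7 = 7.569×10^8 Pa
Additional depth in quartzite = 7.569×10^8 Pa / (2638 kg/m³ × 9.80665 m/s²) = 29259 m
Total depth = 1020 m + 29259 m = 30279 m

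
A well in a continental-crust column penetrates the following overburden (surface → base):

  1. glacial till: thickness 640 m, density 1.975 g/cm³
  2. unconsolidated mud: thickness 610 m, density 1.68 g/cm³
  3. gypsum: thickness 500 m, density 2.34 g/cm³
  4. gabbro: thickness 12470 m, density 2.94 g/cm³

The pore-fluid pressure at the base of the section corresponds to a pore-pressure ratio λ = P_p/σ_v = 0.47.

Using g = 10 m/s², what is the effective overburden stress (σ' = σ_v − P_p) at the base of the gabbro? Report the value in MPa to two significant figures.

210 MPa

Overburden (lithostatic) stress σ_v:
glacial till: 1975 kg/m³ × 10 m/s² × 640 m = 1.264×10^7 Pa = 12.64 MPa
unconsolidated mud: 1680 kg/m³ × 10 m/s² × 610 m = 1.025×10^7 Pa = 10.25 MPa
gypsum: 2340 kg/m³ × 10 m/s² × 500 m = 1.170×10^7 Pa = 11.70 MPa
gabbro: 2940 kg/m³ × 10 m/s² × 12470 m = 3.666×10^8 Pa = 366.6 MPa
Total = 12.64 + 10.25 + 11.70 + 366.6 = 401.21 MPa
Pore pressure P_p = λ·σ_v = 0.47 × 401.2 MPa = 188.6 MPa
Effective stress σ' = σ_v − P_p = 401.2 − 188.6 = 212.64 MPa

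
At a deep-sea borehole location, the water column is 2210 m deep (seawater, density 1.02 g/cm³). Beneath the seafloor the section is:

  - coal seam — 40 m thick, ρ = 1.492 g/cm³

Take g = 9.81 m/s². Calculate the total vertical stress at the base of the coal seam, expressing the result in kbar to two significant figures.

seawater: 1020 kg/m³ × 9.81 m/s² × 2210 m = 2.211×10^7 Pa = 0.2211 kbar
coal seam: 1492 kg/m³ × 9.81 m/s² × 40 m = 5.855×10^5 Pa = 5.855×10^-3 kbar
Total = 0.2211 + 5.855×10^-3 = 0.22699 kbar

0.23 kbar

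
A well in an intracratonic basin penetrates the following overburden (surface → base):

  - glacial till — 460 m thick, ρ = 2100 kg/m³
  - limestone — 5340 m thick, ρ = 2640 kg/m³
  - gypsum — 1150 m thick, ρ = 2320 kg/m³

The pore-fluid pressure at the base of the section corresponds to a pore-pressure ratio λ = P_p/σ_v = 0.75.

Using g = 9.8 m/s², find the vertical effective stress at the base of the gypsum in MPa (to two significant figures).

Overburden (lithostatic) stress σ_v:
glacial till: 2100 kg/m³ × 9.8 m/s² × 460 m = 9.467×10^6 Pa = 9.467 MPa
limestone: 2640 kg/m³ × 9.8 m/s² × 5340 m = 1.382×10^8 Pa = 138.2 MPa
gypsum: 2320 kg/m³ × 9.8 m/s² × 1150 m = 2.615×10^7 Pa = 26.15 MPa
Total = 9.467 + 138.2 + 26.15 = 173.77 MPa
Pore pressure P_p = λ·σ_v = 0.75 × 173.8 MPa = 130.3 MPa
Effective stress σ' = σ_v − P_p = 173.8 − 130.3 = 43.442 MPa

43 MPa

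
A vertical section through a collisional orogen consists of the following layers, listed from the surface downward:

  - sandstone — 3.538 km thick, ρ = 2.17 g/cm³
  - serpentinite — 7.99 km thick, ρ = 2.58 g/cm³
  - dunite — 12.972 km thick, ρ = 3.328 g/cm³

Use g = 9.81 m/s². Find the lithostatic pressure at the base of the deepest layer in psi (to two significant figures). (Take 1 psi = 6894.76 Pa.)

100000 psi

sandstone: 2170 kg/m³ × 9.81 m/s² × 3538 m = 7.532×10^7 Pa = 10924 psi
serpentinite: 2580 kg/m³ × 9.81 m/s² × 7990 m = 2.022×10^8 Pa = 29330 psi
dunite: 3328 kg/m³ × 9.81 m/s² × 12972 m = 4.235×10^8 Pa = 61424 psi
Total = 10924 + 29330 + 61424 = 1.0168×10^5 psi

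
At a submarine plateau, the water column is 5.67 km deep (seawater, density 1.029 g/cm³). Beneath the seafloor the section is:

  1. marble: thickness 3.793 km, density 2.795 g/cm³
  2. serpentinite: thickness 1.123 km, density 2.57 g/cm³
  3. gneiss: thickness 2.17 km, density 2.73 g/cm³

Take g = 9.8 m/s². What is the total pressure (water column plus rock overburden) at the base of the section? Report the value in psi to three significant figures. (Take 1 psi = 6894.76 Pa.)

35900 psi

seawater: 1029 kg/m³ × 9.8 m/s² × 5670 m = 5.718×10^7 Pa = 8293 psi
marble: 2795 kg/m³ × 9.8 m/s² × 3793 m = 1.039×10^8 Pa = 15069 psi
serpentinite: 2570 kg/m³ × 9.8 m/s² × 1123 m = 2.828×10^7 Pa = 4102 psi
gneiss: 2730 kg/m³ × 9.8 m/s² × 2170 m = 5.806×10^7 Pa = 8420 psi
Total = 8293 + 15069 + 4102 + 8420 = 35884 psi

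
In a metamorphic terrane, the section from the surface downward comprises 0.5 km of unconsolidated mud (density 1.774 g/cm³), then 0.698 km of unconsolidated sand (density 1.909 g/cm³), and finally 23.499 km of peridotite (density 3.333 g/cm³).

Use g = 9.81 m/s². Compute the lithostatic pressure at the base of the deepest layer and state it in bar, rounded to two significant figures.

unconsolidated mud: 1774 kg/m³ × 9.81 m/s² × 500 m = 8.701×10^6 Pa = 87.01 bar
unconsolidated sand: 1909 kg/m³ × 9.81 m/s² × 698 m = 1.307×10^7 Pa = 130.7 bar
peridotite: 3333 kg/m³ × 9.81 m/s² × 23499 m = 7.683×10^8 Pa = 7683 bar
Total = 87.01 + 130.7 + 7683 = 7901.1 bar

7900 bar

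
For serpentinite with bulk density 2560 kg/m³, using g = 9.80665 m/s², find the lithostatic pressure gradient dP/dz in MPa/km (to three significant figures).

dP/dz = ρg = 2560 kg/m³ × 9.80665 m/s² = 25105 Pa/m
= 25105 Pa/m × (1 MPa/km / 1000.0 Pa/m) = 25.105 MPa/km

25.1 MPa/km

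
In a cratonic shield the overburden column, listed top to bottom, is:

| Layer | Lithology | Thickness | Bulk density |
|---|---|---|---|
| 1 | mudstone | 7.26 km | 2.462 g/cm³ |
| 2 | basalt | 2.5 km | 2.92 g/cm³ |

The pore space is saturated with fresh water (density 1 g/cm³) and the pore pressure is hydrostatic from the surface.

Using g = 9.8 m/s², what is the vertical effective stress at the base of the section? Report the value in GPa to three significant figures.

Overburden (lithostatic) stress σ_v:
mudstone: 2462 kg/m³ × 9.8 m/s² × 7260 m = 1.752×10^8 Pa = 175.2 MPa
basalt: 2920 kg/m³ × 9.8 m/s² × 2500 m = 7.154×10^7 Pa = 71.54 MPa
Total = 175.2 + 71.54 = 246.71 MPa
Pore pressure P_p = 1000 kg/m³ × 9.8 m/s² × 9760 m = 9.565×10^7 Pa = 95.65 MPa
Effective stress σ' = σ_v − P_p = 246.7 − 95.65 = 151.06 MPa = 0.15106 GPa

0.151 GPa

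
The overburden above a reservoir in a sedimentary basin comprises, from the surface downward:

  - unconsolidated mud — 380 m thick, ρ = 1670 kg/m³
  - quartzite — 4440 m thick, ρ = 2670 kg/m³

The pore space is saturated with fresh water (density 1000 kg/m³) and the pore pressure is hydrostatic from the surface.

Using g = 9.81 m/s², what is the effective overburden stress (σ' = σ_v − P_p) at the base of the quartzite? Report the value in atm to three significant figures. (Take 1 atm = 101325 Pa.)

Overburden (lithostatic) stress σ_v:
unconsolidated mud: 1670 kg/m³ × 9.81 m/s² × 380 m = 6.225×10^6 Pa = 6.225 MPa
quartzite: 2670 kg/m³ × 9.81 m/s² × 4440 m = 1.163×10^8 Pa = 116.3 MPa
Total = 6.225 + 116.3 = 122.52 MPa
Pore pressure P_p = 1000 kg/m³ × 9.81 m/s² × 4820 m = 4.728×10^7 Pa = 47.28 MPa
Effective stress σ' = σ_v − P_p = 122.5 − 47.28 = 75.237 MPa = 742.53 atm

743 atm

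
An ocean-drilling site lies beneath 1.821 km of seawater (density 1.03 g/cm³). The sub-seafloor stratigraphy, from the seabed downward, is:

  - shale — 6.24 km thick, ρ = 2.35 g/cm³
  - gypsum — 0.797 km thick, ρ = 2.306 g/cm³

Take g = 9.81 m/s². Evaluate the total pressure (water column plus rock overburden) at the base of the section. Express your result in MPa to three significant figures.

180 MPa

seawater: 1030 kg/m³ × 9.81 m/s² × 1821 m = 1.840×10^7 Pa = 18.40 MPa
shale: 2350 kg/m³ × 9.81 m/s² × 6240 m = 1.439×10^8 Pa = 143.9 MPa
gypsum: 2306 kg/m³ × 9.81 m/s² × 797 m = 1.803×10^7 Pa = 18.03 MPa
Total = 18.40 + 143.9 + 18.03 = 180.28 MPa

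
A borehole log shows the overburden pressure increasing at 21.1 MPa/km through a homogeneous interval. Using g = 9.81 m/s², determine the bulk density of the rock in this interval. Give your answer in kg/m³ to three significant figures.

2150 kg/m³

ρ = (dP/dz)/g = 21.1 MPa/km / 9.81 m/s² = 21100 Pa/m / 9.81 m/s² = 2150.9 kg/m³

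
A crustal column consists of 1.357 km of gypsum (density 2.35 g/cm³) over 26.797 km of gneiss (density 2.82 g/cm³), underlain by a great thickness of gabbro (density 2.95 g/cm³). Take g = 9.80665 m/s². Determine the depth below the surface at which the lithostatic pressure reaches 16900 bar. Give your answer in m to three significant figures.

Pressure at base of upper layers: 2350×9.80665×1357 + 2820×9.80665×26797 = 7.723×10^8 Pa = 7723 bar
Remaining pressure to be supplied by gabbro: 1.690×10^9 − 7.723×10^8 = 9.177×10^8 Pa
Additional depth in gabbro = 9.177×10^8 Pa / (2950 kg/m³ × 9.80665 m/s²) = 31721 m
Total depth = 28154 m + 31721 m = 59875 m

59900 m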